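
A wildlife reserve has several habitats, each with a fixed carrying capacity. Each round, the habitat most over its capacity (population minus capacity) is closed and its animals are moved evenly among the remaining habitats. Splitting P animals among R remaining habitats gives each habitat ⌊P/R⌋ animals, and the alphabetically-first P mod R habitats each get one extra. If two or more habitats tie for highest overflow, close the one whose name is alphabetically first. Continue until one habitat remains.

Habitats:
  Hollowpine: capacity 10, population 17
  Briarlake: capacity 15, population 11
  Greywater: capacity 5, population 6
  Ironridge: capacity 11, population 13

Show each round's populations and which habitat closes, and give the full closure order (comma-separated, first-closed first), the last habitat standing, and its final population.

Closure order: Hollowpine, Greywater, Ironridge
Last habitat: Briarlake with 47 animals

Round 1: Briarlake=11 Greywater=6 Hollowpine=17 Ironridge=13 → close Hollowpine (overflow 7)
  17÷3 = 5 each, +1 to first 2
Round 2: Briarlake=17 Greywater=12 Ironridge=18 → close Greywater (overflow 7)
  12÷2 = 6 each, +1 to first 0
Round 3: Briarlake=23 Ironridge=24 → close Ironridge (overflow 13)
  24÷1 = 24 each, +1 to first 0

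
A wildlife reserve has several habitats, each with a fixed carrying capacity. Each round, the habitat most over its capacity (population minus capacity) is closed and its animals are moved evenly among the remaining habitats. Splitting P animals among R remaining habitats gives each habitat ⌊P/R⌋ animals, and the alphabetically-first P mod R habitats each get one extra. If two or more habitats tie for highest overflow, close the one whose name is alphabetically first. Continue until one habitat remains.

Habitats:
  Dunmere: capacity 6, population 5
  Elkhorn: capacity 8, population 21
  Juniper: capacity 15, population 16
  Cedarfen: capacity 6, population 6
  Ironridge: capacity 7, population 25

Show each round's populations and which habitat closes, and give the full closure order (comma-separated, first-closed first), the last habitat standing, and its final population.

Round 1: Cedarfen=6 Dunmere=5 Elkhorn=21 Ironridge=25 Juniper=16 → close Ironridge (overflow 18)
  25÷4 = 6 each, +1 to first 1
Round 2: Cedarfen=13 Dunmere=11 Elkhorn=27 Juniper=22 → close Elkhorn (overflow 19)
  27÷3 = 9 each, +1 to first 0
Round 3: Cedarfen=22 Dunmere=20 Juniper=31 → close Cedarfen (overflow 16)
  22÷2 = 11 each, +1 to first 0
Round 4: Dunmere=31 Juniper=42 → close Juniper (overflow 27)
  42÷1 = 42 each, +1 to first 0

Closure order: Ironridge, Elkhorn, Cedarfen, Juniper
Last habitat: Dunmere with 73 animals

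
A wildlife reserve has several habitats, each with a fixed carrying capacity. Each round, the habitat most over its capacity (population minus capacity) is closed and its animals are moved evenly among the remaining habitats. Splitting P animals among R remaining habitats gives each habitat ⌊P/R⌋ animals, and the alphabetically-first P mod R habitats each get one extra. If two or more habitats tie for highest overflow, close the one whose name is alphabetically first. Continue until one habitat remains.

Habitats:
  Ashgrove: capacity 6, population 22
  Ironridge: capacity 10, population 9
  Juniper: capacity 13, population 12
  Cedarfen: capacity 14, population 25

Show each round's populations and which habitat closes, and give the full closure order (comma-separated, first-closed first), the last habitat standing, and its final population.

Closure order: Ashgrove, Cedarfen, Ironridge
Last habitat: Juniper with 68 animals

Round 1: Ashgrove=22 Cedarfen=25 Ironridge=9 Juniper=12 → close Ashgrove (overflow 16)
  22÷3 = 7 each, +1 to first 1
Round 2: Cedarfen=33 Ironridge=16 Juniper=19 → close Cedarfen (overflow 19)
  33÷2 = 16 each, +1 to first 1
Round 3: Ironridge=33 Juniper=35 → close Ironridge (overflow 23)
  33÷1 = 33 each, +1 to first 0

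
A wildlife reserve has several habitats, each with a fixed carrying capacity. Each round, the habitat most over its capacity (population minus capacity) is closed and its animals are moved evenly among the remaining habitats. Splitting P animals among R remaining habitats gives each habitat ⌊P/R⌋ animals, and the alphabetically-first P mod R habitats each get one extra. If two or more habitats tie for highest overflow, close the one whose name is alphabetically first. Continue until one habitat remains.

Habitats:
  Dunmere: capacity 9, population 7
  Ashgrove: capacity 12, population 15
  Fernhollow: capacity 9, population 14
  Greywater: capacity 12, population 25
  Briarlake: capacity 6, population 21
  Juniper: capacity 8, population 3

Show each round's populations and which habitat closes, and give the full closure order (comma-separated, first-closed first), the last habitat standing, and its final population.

Closure order: Briarlake, Greywater, Ashgrove, Fernhollow, Dunmere
Last habitat: Juniper with 85 animals

Round 1: Ashgrove=15 Briarlake=21 Dunmere=7 Fernhollow=14 Greywater=25 Juniper=3 → close Briarlake (overflow 15)
  21÷5 = 4 each, +1 to first 1
Round 2: Ashgrove=20 Dunmere=11 Fernhollow=18 Greywater=29 Juniper=7 → close Greywater (overflow 17)
  29÷4 = 7 each, +1 to first 1
Round 3: Ashgrove=28 Dunmere=18 Fernhollow=25 Juniper=14 → close Ashgrove (overflow 16)
  28÷3 = 9 each, +1 to first 1
Round 4: Dunmere=28 Fernhollow=34 Juniper=23 → close Fernhollow (overflow 25)
  34÷2 = 17 each, +1 to first 0
Round 5: Dunmere=45 Juniper=40 → close Dunmere (overflow 36)
  45÷1 = 45 each, +1 to first 0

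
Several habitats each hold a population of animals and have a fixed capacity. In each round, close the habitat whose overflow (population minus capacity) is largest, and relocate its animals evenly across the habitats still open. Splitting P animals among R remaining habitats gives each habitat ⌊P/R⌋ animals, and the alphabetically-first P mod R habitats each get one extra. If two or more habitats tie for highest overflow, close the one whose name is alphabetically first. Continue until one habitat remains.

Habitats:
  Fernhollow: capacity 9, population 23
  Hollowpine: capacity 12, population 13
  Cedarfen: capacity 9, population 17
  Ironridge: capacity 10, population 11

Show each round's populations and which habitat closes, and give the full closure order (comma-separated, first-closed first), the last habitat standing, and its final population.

Closure order: Fernhollow, Cedarfen, Hollowpine
Last habitat: Ironridge with 64 animals

Round 1: Cedarfen=17 Fernhollow=23 Hollowpine=13 Ironridge=11 → close Fernhollow (overflow 14)
  23÷3 = 7 each, +1 to first 2
Round 2: Cedarfen=25 Hollowpine=21 Ironridge=18 → close Cedarfen (overflow 16)
  25÷2 = 12 each, +1 to first 1
Round 3: Hollowpine=34 Ironridge=30 → close Hollowpine (overflow 22)
  34÷1 = 34 each, +1 to first 0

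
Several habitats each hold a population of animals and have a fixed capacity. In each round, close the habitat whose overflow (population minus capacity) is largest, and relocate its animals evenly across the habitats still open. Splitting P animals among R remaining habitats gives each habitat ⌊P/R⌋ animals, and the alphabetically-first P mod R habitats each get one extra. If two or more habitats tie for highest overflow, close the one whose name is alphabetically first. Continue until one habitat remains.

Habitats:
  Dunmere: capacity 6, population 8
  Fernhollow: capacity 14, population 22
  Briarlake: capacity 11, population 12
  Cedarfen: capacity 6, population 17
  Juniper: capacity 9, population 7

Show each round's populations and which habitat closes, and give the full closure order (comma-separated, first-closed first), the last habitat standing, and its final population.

Round 1: Briarlake=12 Cedarfen=17 Dunmere=8 Fernhollow=22 Juniper=7 → close Cedarfen (overflow 11)
  17÷4 = 4 each, +1 to first 1
Round 2: Briarlake=17 Dunmere=12 Fernhollow=26 Juniper=11 → close Fernhollow (overflow 12)
  26÷3 = 8 each, +1 to first 2
Round 3: Briarlake=26 Dunmere=21 Juniper=19 → close Briarlake (overflow 15)
  26÷2 = 13 each, +1 to first 0
Round 4: Dunmere=34 Juniper=32 → close Dunmere (overflow 28)
  34÷1 = 34 each, +1 to first 0

Closure order: Cedarfen, Fernhollow, Briarlake, Dunmere
Last habitat: Juniper with 66 animals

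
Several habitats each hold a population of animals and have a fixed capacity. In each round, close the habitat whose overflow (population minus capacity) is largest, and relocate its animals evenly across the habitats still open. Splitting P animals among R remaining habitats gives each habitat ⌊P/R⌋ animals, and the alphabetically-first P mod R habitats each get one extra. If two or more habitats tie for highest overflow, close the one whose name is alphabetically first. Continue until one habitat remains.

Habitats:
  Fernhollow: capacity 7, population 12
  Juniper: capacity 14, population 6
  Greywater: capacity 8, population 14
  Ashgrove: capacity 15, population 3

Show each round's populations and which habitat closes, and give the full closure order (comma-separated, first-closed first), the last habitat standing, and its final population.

Round 1: Ashgrove=3 Fernhollow=12 Greywater=14 Juniper=6 → close Greywater (overflow 6)
  14÷3 = 4 each, +1 to first 2
Round 2: Ashgrove=8 Fernhollow=17 Juniper=10 → close Fernhollow (overflow 10)
  17÷2 = 8 each, +1 to first 1
Round 3: Ashgrove=17 Juniper=18 → close Juniper (overflow 4)
  18÷1 = 18 each, +1 to first 0

Closure order: Greywater, Fernhollow, Juniper
Last habitat: Ashgrove with 35 animals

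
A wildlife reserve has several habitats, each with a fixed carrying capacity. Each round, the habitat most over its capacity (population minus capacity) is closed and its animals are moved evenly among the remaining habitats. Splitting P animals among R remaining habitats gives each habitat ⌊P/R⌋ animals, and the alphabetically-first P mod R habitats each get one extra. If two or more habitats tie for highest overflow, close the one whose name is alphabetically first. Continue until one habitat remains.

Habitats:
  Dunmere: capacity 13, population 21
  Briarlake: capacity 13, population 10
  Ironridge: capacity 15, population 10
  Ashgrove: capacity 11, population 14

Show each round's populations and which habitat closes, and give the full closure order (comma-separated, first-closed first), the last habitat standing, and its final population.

Closure order: Dunmere, Ashgrove, Briarlake
Last habitat: Ironridge with 55 animals

Round 1: Ashgrove=14 Briarlake=10 Dunmere=21 Ironridge=10 → close Dunmere (overflow 8)
  21÷3 = 7 each, +1 to first 0
Round 2: Ashgrove=21 Briarlake=17 Ironridge=17 → close Ashgrove (overflow 10)
  21÷2 = 10 each, +1 to first 1
Round 3: Briarlake=28 Ironridge=27 → close Briarlake (overflow 15)
  28÷1 = 28 each, +1 to first 0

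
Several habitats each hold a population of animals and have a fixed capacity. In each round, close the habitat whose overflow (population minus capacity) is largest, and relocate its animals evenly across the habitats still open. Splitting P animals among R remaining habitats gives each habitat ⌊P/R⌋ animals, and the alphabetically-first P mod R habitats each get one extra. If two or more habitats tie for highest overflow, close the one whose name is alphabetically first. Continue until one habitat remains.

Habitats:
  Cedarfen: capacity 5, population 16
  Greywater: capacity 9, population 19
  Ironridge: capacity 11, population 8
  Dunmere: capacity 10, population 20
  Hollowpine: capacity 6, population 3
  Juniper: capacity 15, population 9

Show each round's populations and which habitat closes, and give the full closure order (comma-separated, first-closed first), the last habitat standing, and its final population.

Round 1: Cedarfen=16 Dunmere=20 Greywater=19 Hollowpine=3 Ironridge=8 Juniper=9 → close Cedarfen (overflow 11)
  16÷5 = 3 each, +1 to first 1
Round 2: Dunmere=24 Greywater=22 Hollowpine=6 Ironridge=11 Juniper=12 → close Dunmere (overflow 14)
  24÷4 = 6 each, +1 to first 0
Round 3: Greywater=28 Hollowpine=12 Ironridge=17 Juniper=18 → close Greywater (overflow 19)
  28÷3 = 9 each, +1 to first 1
Round 4: Hollowpine=22 Ironridge=26 Juniper=27 → close Hollowpine (overflow 16)
  22÷2 = 11 each, +1 to first 0
Round 5: Ironridge=37 Juniper=38 → close Ironridge (overflow 26)
  37÷1 = 37 each, +1 to first 0

Closure order: Cedarfen, Dunmere, Greywater, Hollowpine, Ironridge
Last habitat: Juniper with 75 animals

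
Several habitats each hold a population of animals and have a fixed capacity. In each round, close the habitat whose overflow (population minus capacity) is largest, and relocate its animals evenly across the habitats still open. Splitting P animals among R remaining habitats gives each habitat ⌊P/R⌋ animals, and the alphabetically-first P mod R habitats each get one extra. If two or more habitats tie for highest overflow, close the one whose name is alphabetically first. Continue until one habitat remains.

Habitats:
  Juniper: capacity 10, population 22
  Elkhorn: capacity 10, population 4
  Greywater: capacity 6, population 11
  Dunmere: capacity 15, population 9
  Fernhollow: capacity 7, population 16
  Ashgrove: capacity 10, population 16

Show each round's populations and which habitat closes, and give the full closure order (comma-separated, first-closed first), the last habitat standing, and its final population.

Closure order: Juniper, Fernhollow, Ashgrove, Greywater, Dunmere
Last habitat: Elkhorn with 78 animals

Round 1: Ashgrove=16 Dunmere=9 Elkhorn=4 Fernhollow=16 Greywater=11 Juniper=22 → close Juniper (overflow 12)
  22÷5 = 4 each, +1 to first 2
Round 2: Ashgrove=21 Dunmere=14 Elkhorn=8 Fernhollow=20 Greywater=15 → close Fernhollow (overflow 13)
  20÷4 = 5 each, +1 to first 0
Round 3: Ashgrove=26 Dunmere=19 Elkhorn=13 Greywater=20 → close Ashgrove (overflow 16)
  26÷3 = 8 each, +1 to first 2
Round 4: Dunmere=28 Elkhorn=22 Greywater=28 → close Greywater (overflow 22)
  28÷2 = 14 each, +1 to first 0
Round 5: Dunmere=42 Elkhorn=36 → close Dunmere (overflow 27)
  42÷1 = 42 each, +1 to first 0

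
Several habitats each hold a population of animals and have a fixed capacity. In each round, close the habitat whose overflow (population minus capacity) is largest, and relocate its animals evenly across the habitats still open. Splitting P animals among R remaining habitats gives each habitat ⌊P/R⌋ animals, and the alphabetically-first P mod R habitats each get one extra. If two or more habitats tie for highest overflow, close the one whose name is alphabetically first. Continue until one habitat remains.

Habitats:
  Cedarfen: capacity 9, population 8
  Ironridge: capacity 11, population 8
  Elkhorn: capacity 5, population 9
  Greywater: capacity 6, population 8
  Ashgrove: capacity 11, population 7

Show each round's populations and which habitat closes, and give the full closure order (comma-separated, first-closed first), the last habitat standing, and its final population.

Round 1: Ashgrove=7 Cedarfen=8 Elkhorn=9 Greywater=8 Ironridge=8 → close Elkhorn (overflow 4)
  9÷4 = 2 each, +1 to first 1
Round 2: Ashgrove=10 Cedarfen=10 Greywater=10 Ironridge=10 → close Greywater (overflow 4)
  10÷3 = 3 each, +1 to first 1
Round 3: Ashgrove=14 Cedarfen=13 Ironridge=13 → close Cedarfen (overflow 4)
  13÷2 = 6 each, +1 to first 1
Round 4: Ashgrove=21 Ironridge=19 → close Ashgrove (overflow 10)
  21÷1 = 21 each, +1 to first 0

Closure order: Elkhorn, Greywater, Cedarfen, Ashgrove
Last habitat: Ironridge with 40 animals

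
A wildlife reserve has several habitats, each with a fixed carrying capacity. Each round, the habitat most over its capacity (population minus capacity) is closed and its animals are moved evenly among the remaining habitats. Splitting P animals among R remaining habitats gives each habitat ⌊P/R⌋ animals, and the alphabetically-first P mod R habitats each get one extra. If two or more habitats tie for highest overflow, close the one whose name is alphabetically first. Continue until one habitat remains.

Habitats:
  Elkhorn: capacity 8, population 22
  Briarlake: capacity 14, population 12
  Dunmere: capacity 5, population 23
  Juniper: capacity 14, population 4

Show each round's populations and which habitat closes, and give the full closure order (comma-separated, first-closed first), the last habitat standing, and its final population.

Round 1: Briarlake=12 Dunmere=23 Elkhorn=22 Juniper=4 → close Dunmere (overflow 18)
  23÷3 = 7 each, +1 to first 2
Round 2: Briarlake=20 Elkhorn=30 Juniper=11 → close Elkhorn (overflow 22)
  30÷2 = 15 each, +1 to first 0
Round 3: Briarlake=35 Juniper=26 → close Briarlake (overflow 21)
  35÷1 = 35 each, +1 to first 0

Closure order: Dunmere, Elkhorn, Briarlake
Last habitat: Juniper with 61 animals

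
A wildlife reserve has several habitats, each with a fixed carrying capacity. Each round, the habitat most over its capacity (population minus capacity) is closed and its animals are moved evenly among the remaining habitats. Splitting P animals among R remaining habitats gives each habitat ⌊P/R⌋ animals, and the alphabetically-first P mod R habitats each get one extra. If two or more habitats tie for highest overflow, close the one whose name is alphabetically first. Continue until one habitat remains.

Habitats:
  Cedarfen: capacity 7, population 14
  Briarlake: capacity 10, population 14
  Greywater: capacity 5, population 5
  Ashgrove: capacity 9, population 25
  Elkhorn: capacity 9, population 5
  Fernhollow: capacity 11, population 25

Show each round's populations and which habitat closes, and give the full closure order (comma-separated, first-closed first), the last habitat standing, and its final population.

Round 1: Ashgrove=25 Briarlake=14 Cedarfen=14 Elkhorn=5 Fernhollow=25 Greywater=5 → close Ashgrove (overflow 16)
  25÷5 = 5 each, +1 to first 0
Round 2: Briarlake=19 Cedarfen=19 Elkhorn=10 Fernhollow=30 Greywater=10 → close Fernhollow (overflow 19)
  30÷4 = 7 each, +1 to first 2
Round 3: Briarlake=27 Cedarfen=27 Elkhorn=17 Greywater=17 → close Cedarfen (overflow 20)
  27÷3 = 9 each, +1 to first 0
Round 4: Briarlake=36 Elkhorn=26 Greywater=26 → close Briarlake (overflow 26)
  36÷2 = 18 each, +1 to first 0
Round 5: Elkhorn=44 Greywater=44 → close Greywater (overflow 39)
  44÷1 = 44 each, +1 to first 0

Closure order: Ashgrove, Fernhollow, Cedarfen, Briarlake, Greywater
Last habitat: Elkhorn with 88 animals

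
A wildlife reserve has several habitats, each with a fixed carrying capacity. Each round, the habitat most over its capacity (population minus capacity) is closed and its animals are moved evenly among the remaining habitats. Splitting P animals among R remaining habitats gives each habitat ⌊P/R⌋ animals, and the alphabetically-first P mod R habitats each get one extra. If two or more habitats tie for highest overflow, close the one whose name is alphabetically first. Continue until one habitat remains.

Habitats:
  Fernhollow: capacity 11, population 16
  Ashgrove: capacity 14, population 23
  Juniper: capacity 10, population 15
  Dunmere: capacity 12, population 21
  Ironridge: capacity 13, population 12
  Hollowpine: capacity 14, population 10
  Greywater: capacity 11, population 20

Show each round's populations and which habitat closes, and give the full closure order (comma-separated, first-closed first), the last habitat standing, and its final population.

Round 1: Ashgrove=23 Dunmere=21 Fernhollow=16 Greywater=20 Hollowpine=10 Ironridge=12 Juniper=15 → close Ashgrove (overflow 9)
  23÷6 = 3 each, +1 to first 5
Round 2: Dunmere=25 Fernhollow=20 Greywater=24 Hollowpine=14 Ironridge=16 Juniper=18 → close Dunmere (overflow 13)
  25÷5 = 5 each, +1 to first 0
Round 3: Fernhollow=25 Greywater=29 Hollowpine=19 Ironridge=21 Juniper=23 → close Greywater (overflow 18)
  29÷4 = 7 each, +1 to first 1
Round 4: Fernhollow=33 Hollowpine=26 Ironridge=28 Juniper=30 → close Fernhollow (overflow 22)
  33÷3 = 11 each, +1 to first 0
Round 5: Hollowpine=37 Ironridge=39 Juniper=41 → close Juniper (overflow 31)
  41÷2 = 20 each, +1 to first 1
Round 6: Hollowpine=58 Ironridge=59 → close Ironridge (overflow 46)
  59÷1 = 59 each, +1 to first 0

Closure order: Ashgrove, Dunmere, Greywater, Fernhollow, Juniper, Ironridge
Last habitat: Hollowpine with 117 animals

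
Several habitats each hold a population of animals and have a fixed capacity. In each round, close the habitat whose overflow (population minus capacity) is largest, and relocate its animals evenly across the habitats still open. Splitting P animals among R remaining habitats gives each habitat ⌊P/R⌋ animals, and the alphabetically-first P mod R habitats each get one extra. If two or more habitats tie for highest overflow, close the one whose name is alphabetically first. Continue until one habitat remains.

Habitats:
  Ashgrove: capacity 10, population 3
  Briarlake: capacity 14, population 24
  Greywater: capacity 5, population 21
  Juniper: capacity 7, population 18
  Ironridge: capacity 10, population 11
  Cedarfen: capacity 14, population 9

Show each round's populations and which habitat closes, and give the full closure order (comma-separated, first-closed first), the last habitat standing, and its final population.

Round 1: Ashgrove=3 Briarlake=24 Cedarfen=9 Greywater=21 Ironridge=11 Juniper=18 → close Greywater (overflow 16)
  21÷5 = 4 each, +1 to first 1
Round 2: Ashgrove=8 Briarlake=28 Cedarfen=13 Ironridge=15 Juniper=22 → close Juniper (overflow 15)
  22÷4 = 5 each, +1 to first 2
Round 3: Ashgrove=14 Briarlake=34 Cedarfen=18 Ironridge=20 → close Briarlake (overflow 20)
  34÷3 = 11 each, +1 to first 1
Round 4: Ashgrove=26 Cedarfen=29 Ironridge=31 → close Ironridge (overflow 21)
  31÷2 = 15 each, +1 to first 1
Round 5: Ashgrove=42 Cedarfen=44 → close Ashgrove (overflow 32)
  42÷1 = 42 each, +1 to first 0

Closure order: Greywater, Juniper, Briarlake, Ironridge, Ashgrove
Last habitat: Cedarfen with 86 animals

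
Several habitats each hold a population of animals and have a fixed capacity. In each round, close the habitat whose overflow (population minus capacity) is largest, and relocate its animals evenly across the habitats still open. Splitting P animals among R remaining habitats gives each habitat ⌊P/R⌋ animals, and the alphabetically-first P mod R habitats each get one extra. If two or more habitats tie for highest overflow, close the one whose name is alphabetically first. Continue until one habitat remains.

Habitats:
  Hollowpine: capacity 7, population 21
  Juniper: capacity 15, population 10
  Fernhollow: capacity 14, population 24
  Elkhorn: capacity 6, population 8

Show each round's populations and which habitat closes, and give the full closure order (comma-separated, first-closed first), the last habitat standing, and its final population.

Round 1: Elkhorn=8 Fernhollow=24 Hollowpine=21 Juniper=10 → close Hollowpine (overflow 14)
  21÷3 = 7 each, +1 to first 0
Round 2: Elkhorn=15 Fernhollow=31 Juniper=17 → close Fernhollow (overflow 17)
  31÷2 = 15 each, +1 to first 1
Round 3: Elkhorn=31 Juniper=32 → close Elkhorn (overflow 25)
  31÷1 = 31 each, +1 to first 0

Closure order: Hollowpine, Fernhollow, Elkhorn
Last habitat: Juniper with 63 animals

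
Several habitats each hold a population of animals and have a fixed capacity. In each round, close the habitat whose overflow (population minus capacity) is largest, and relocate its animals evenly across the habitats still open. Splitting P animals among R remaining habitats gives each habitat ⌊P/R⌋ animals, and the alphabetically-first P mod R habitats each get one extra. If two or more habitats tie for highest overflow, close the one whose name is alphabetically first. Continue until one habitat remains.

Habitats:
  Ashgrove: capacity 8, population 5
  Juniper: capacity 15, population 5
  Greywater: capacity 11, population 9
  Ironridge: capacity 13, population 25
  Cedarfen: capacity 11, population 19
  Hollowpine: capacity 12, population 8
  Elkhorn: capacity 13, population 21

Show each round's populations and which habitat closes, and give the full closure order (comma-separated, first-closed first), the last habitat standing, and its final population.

Round 1: Ashgrove=5 Cedarfen=19 Elkhorn=21 Greywater=9 Hollowpine=8 Ironridge=25 Juniper=5 → close Ironridge (overflow 12)
  25÷6 = 4 each, +1 to first 1
Round 2: Ashgrove=10 Cedarfen=23 Elkhorn=25 Greywater=13 Hollowpine=12 Juniper=9 → close Cedarfen (overflow 12)
  23÷5 = 4 each, +1 to first 3
Round 3: Ashgrove=15 Elkhorn=30 Greywater=18 Hollowpine=16 Juniper=13 → close Elkhorn (overflow 17)
  30÷4 = 7 each, +1 to first 2
Round 4: Ashgrove=23 Greywater=26 Hollowpine=23 Juniper=20 → close Ashgrove (overflow 15)
  23÷3 = 7 each, +1 to first 2
Round 5: Greywater=34 Hollowpine=31 Juniper=27 → close Greywater (overflow 23)
  34÷2 = 17 each, +1 to first 0
Round 6: Hollowpine=48 Juniper=44 → close Hollowpine (overflow 36)
  48÷1 = 48 each, +1 to first 0

Closure order: Ironridge, Cedarfen, Elkhorn, Ashgrove, Greywater, Hollowpine
Last habitat: Juniper with 92 animals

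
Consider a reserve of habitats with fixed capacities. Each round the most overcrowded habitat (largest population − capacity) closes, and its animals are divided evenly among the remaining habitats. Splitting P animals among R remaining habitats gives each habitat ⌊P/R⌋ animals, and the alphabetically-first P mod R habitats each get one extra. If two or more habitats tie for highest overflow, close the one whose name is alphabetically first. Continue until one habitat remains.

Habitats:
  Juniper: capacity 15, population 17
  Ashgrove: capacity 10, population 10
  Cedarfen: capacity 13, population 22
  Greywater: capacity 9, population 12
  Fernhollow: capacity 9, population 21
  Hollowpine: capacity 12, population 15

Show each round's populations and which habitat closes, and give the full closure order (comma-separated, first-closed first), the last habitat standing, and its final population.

Closure order: Fernhollow, Cedarfen, Greywater, Hollowpine, Ashgrove
Last habitat: Juniper with 97 animals

Round 1: Ashgrove=10 Cedarfen=22 Fernhollow=21 Greywater=12 Hollowpine=15 Juniper=17 → close Fernhollow (overflow 12)
  21÷5 = 4 each, +1 to first 1
Round 2: Ashgrove=15 Cedarfen=26 Greywater=16 Hollowpine=19 Juniper=21 → close Cedarfen (overflow 13)
  26÷4 = 6 each, +1 to first 2
Round 3: Ashgrove=22 Greywater=23 Hollowpine=25 Juniper=27 → close Greywater (overflow 14)
  23÷3 = 7 each, +1 to first 2
Round 4: Ashgrove=30 Hollowpine=33 Juniper=34 → close Hollowpine (overflow 21)
  33÷2 = 16 each, +1 to first 1
Round 5: Ashgrove=47 Juniper=50 → close Ashgrove (overflow 37)
  47÷1 = 47 each, +1 to first 0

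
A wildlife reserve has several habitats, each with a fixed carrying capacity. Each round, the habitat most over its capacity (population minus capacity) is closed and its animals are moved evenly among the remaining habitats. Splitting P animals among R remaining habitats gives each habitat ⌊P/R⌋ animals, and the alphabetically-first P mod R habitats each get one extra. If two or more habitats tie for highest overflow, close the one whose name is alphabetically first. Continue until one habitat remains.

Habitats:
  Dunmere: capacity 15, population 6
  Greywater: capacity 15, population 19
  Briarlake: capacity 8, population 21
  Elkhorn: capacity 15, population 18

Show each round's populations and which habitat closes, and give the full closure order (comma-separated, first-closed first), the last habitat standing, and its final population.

Round 1: Briarlake=21 Dunmere=6 Elkhorn=18 Greywater=19 → close Briarlake (overflow 13)
  21÷3 = 7 each, +1 to first 0
Round 2: Dunmere=13 Elkhorn=25 Greywater=26 → close Greywater (overflow 11)
  26÷2 = 13 each, +1 to first 0
Round 3: Dunmere=26 Elkhorn=38 → close Elkhorn (overflow 23)
  38÷1 = 38 each, +1 to first 0

Closure order: Briarlake, Greywater, Elkhorn
Last habitat: Dunmere with 64 animals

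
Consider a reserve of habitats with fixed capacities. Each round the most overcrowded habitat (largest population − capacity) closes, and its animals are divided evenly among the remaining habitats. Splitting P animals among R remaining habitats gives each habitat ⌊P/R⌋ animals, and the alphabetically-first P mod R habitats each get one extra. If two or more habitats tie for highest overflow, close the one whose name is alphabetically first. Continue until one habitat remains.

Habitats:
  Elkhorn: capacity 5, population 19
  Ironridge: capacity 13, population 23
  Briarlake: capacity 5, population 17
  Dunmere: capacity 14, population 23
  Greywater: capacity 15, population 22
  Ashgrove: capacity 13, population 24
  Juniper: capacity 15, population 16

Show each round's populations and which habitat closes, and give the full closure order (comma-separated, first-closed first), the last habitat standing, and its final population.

Round 1: Ashgrove=24 Briarlake=17 Dunmere=23 Elkhorn=19 Greywater=22 Ironridge=23 Juniper=16 → close Elkhorn (overflow 14)
  19÷6 = 3 each, +1 to first 1
Round 2: Ashgrove=28 Briarlake=20 Dunmere=26 Greywater=25 Ironridge=26 Juniper=19 → close Ashgrove (overflow 15)
  28÷5 = 5 each, +1 to first 3
Round 3: Briarlake=26 Dunmere=32 Greywater=31 Ironridge=31 Juniper=24 → close Briarlake (overflow 21)
  26÷4 = 6 each, +1 to first 2
Round 4: Dunmere=39 Greywater=38 Ironridge=37 Juniper=30 → close Dunmere (overflow 25)
  39÷3 = 13 each, +1 to first 0
Round 5: Greywater=51 Ironridge=50 Juniper=43 → close Ironridge (overflow 37)
  50÷2 = 25 each, +1 to first 0
Round 6: Greywater=76 Juniper=68 → close Greywater (overflow 61)
  76÷1 = 76 each, +1 to first 0

Closure order: Elkhorn, Ashgrove, Briarlake, Dunmere, Ironridge, Greywater
Last habitat: Juniper with 144 animals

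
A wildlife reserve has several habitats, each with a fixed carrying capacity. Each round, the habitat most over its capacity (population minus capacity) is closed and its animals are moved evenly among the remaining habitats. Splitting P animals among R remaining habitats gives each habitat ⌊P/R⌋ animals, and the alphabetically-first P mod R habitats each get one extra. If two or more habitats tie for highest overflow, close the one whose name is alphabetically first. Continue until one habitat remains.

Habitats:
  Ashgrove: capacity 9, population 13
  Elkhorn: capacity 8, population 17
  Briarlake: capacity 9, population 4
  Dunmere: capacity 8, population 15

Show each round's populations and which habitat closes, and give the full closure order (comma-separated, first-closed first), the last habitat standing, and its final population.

Round 1: Ashgrove=13 Briarlake=4 Dunmere=15 Elkhorn=17 → close Elkhorn (overflow 9)
  17÷3 = 5 each, +1 to first 2
Round 2: Ashgrove=19 Briarlake=10 Dunmere=20 → close Dunmere (overflow 12)
  20÷2 = 10 each, +1 to first 0
Round 3: Ashgrove=29 Briarlake=20 → close Ashgrove (overflow 20)
  29÷1 = 29 each, +1 to first 0

Closure order: Elkhorn, Dunmere, Ashgrove
Last habitat: Briarlake with 49 animals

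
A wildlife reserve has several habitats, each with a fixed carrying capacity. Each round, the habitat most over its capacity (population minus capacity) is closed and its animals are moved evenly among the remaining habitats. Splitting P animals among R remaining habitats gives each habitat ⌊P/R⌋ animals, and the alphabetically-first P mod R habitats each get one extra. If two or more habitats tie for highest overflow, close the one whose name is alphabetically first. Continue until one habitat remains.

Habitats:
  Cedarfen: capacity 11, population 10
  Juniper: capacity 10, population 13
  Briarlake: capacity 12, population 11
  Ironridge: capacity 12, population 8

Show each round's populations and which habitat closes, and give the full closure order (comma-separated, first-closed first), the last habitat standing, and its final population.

Closure order: Juniper, Briarlake, Cedarfen
Last habitat: Ironridge with 42 animals

Round 1: Briarlake=11 Cedarfen=10 Ironridge=8 Juniper=13 → close Juniper (overflow 3)
  13÷3 = 4 each, +1 to first 1
Round 2: Briarlake=16 Cedarfen=14 Ironridge=12 → close Briarlake (overflow 4)
  16÷2 = 8 each, +1 to first 0
Round 3: Cedarfen=22 Ironridge=20 → close Cedarfen (overflow 11)
  22÷1 = 22 each, +1 to first 0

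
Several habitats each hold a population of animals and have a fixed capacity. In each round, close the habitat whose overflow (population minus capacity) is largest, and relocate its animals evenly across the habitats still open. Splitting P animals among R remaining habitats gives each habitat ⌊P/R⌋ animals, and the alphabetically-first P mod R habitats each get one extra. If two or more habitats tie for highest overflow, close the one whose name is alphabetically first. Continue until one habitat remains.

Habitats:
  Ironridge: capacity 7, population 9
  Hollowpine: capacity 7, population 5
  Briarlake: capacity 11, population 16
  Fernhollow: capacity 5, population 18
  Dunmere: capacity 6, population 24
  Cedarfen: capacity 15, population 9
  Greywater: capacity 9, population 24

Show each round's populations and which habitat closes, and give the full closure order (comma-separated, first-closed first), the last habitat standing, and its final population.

Round 1: Briarlake=16 Cedarfen=9 Dunmere=24 Fernhollow=18 Greywater=24 Hollowpine=5 Ironridge=9 → close Dunmere (overflow 18)
  24÷6 = 4 each, +1 to first 0
Round 2: Briarlake=20 Cedarfen=13 Fernhollow=22 Greywater=28 Hollowpine=9 Ironridge=13 → close Greywater (overflow 19)
  28÷5 = 5 each, +1 to first 3
Round 3: Briarlake=26 Cedarfen=19 Fernhollow=28 Hollowpine=14 Ironridge=18 → close Fernhollow (overflow 23)
  28÷4 = 7 each, +1 to first 0
Round 4: Briarlake=33 Cedarfen=26 Hollowpine=21 Ironridge=25 → close Briarlake (overflow 22)
  33÷3 = 11 each, +1 to first 0
Round 5: Cedarfen=37 Hollowpine=32 Ironridge=36 → close Ironridge (overflow 29)
  36÷2 = 18 each, +1 to first 0
Round 6: Cedarfen=55 Hollowpine=50 → close Hollowpine (overflow 43)
  50÷1 = 50 each, +1 to first 0

Closure order: Dunmere, Greywater, Fernhollow, Briarlake, Ironridge, Hollowpine
Last habitat: Cedarfen with 105 animals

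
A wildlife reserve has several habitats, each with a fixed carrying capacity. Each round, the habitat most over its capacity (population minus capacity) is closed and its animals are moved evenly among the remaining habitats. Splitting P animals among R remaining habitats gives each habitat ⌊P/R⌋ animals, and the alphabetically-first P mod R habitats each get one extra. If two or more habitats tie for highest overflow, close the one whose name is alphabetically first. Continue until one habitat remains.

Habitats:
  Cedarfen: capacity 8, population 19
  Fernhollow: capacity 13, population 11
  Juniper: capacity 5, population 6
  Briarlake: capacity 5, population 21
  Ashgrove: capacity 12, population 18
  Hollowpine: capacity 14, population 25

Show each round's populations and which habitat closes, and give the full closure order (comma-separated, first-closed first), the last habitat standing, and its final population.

Closure order: Briarlake, Cedarfen, Hollowpine, Ashgrove, Fernhollow
Last habitat: Juniper with 100 animals

Round 1: Ashgrove=18 Briarlake=21 Cedarfen=19 Fernhollow=11 Hollowpine=25 Juniper=6 → close Briarlake (overflow 16)
  21÷5 = 4 each, +1 to first 1
Round 2: Ashgrove=23 Cedarfen=23 Fernhollow=15 Hollowpine=29 Juniper=10 → close Cedarfen (overflow 15)
  23÷4 = 5 each, +1 to first 3
Round 3: Ashgrove=29 Fernhollow=21 Hollowpine=35 Juniper=15 → close Hollowpine (overflow 21)
  35÷3 = 11 each, +1 to first 2
Round 4: Ashgrove=41 Fernhollow=33 Juniper=26 → close Ashgrove (overflow 29)
  41÷2 = 20 each, +1 to first 1
Round 5: Fernhollow=54 Juniper=46 → close Fernhollow (overflow 41)
  54÷1 = 54 each, +1 to first 0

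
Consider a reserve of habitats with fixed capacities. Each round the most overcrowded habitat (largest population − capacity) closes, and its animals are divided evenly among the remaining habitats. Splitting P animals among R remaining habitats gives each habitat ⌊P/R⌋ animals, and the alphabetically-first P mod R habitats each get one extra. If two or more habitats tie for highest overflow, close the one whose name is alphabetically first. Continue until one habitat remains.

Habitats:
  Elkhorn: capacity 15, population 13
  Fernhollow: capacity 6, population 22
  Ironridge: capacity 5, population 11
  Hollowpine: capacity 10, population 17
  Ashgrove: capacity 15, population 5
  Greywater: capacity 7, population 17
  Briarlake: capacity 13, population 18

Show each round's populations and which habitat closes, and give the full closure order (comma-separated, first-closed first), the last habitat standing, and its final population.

Round 1: Ashgrove=5 Briarlake=18 Elkhorn=13 Fernhollow=22 Greywater=17 Hollowpine=17 Ironridge=11 → close Fernhollow (overflow 16)
  22÷6 = 3 each, +1 to first 4
Round 2: Ashgrove=9 Briarlake=22 Elkhorn=17 Greywater=21 Hollowpine=20 Ironridge=14 → close Greywater (overflow 14)
  21÷5 = 4 each, +1 to first 1
Round 3: Ashgrove=14 Briarlake=26 Elkhorn=21 Hollowpine=24 Ironridge=18 → close Hollowpine (overflow 14)
  24÷4 = 6 each, +1 to first 0
Round 4: Ashgrove=20 Briarlake=32 Elkhorn=27 Ironridge=24 → close Briarlake (overflow 19)
  32÷3 = 10 each, +1 to first 2
Round 5: Ashgrove=31 Elkhorn=38 Ironridge=34 → close Ironridge (overflow 29)
  34÷2 = 17 each, +1 to first 0
Round 6: Ashgrove=48 Elkhorn=55 → close Elkhorn (overflow 40)
  55÷1 = 55 each, +1 to first 0

Closure order: Fernhollow, Greywater, Hollowpine, Briarlake, Ironridge, Elkhorn
Last habitat: Ashgrove with 103 animals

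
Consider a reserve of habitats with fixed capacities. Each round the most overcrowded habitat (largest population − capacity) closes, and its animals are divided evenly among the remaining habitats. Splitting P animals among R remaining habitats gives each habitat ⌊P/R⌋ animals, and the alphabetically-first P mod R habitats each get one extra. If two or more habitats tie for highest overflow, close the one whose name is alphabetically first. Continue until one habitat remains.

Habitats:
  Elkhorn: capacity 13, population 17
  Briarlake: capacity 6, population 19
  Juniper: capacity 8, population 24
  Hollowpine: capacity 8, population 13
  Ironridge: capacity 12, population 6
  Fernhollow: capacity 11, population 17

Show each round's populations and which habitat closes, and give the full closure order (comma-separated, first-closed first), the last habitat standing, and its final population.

Closure order: Juniper, Briarlake, Fernhollow, Elkhorn, Hollowpine
Last habitat: Ironridge with 96 animals

Round 1: Briarlake=19 Elkhorn=17 Fernhollow=17 Hollowpine=13 Ironridge=6 Juniper=24 → close Juniper (overflow 16)
  24÷5 = 4 each, +1 to first 4
Round 2: Briarlake=24 Elkhorn=22 Fernhollow=22 Hollowpine=18 Ironridge=10 → close Briarlake (overflow 18)
  24÷4 = 6 each, +1 to first 0
Round 3: Elkhorn=28 Fernhollow=28 Hollowpine=24 Ironridge=16 → close Fernhollow (overflow 17)
  28÷3 = 9 each, +1 to first 1
Round 4: Elkhorn=38 Hollowpine=33 Ironridge=25 → close Elkhorn (overflow 25)
  38÷2 = 19 each, +1 to first 0
Round 5: Hollowpine=52 Ironridge=44 → close Hollowpine (overflow 44)
  52÷1 = 52 each, +1 to first 0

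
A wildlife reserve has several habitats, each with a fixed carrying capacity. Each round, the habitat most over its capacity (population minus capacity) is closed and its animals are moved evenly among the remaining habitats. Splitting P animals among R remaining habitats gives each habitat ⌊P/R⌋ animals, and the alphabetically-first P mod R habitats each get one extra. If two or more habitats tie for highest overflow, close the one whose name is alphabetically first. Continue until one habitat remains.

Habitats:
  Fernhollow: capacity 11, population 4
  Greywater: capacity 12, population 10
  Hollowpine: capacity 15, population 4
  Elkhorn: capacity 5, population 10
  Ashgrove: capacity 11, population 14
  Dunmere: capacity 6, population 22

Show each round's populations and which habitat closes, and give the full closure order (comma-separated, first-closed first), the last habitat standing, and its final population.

Round 1: Ashgrove=14 Dunmere=22 Elkhorn=10 Fernhollow=4 Greywater=10 Hollowpine=4 → close Dunmere (overflow 16)
  22÷5 = 4 each, +1 to first 2
Round 2: Ashgrove=19 Elkhorn=15 Fernhollow=8 Greywater=14 Hollowpine=8 → close Elkhorn (overflow 10)
  15÷4 = 3 each, +1 to first 3
Round 3: Ashgrove=23 Fernhollow=12 Greywater=18 Hollowpine=11 → close Ashgrove (overflow 12)
  23÷3 = 7 each, +1 to first 2
Round 4: Fernhollow=20 Greywater=26 Hollowpine=18 → close Greywater (overflow 14)
  26÷2 = 13 each, +1 to first 0
Round 5: Fernhollow=33 Hollowpine=31 → close Fernhollow (overflow 22)
  33÷1 = 33 each, +1 to first 0

Closure order: Dunmere, Elkhorn, Ashgrove, Greywater, Fernhollow
Last habitat: Hollowpine with 64 animals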